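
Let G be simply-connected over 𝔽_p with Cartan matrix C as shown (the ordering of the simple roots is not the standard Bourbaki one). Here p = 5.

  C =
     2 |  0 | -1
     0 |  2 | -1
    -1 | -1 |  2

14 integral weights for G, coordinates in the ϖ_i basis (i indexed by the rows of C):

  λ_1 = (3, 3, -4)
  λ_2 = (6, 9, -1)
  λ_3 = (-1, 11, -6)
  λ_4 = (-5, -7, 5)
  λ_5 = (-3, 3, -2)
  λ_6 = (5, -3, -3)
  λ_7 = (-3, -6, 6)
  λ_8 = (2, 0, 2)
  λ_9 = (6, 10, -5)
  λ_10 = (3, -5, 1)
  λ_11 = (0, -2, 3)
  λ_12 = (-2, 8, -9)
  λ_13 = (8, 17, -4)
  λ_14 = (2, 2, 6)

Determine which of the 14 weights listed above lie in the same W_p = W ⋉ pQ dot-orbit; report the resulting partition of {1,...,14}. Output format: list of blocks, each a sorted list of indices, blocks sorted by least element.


Dynkin diagram of C (from the 4 off-diagonal −1 entries): A_3.

Alcove-folded reps (p=5, 14 weights, presented ϖ-order):

  λ_1 → (1, 1, 3) · λ_2 → (0, 3, 0) · λ_3 → (0, 2, 0) · λ_4 → (1, 1, 3) · λ_5 → (1, 1, 2) · λ_6 → (1, 1, 2) · λ_7 → (0, 3, 0) · λ_8 → (1, 1, 2) · λ_9 → (1, 1, 2) · λ_10 → (1, 1, 2) · λ_11 → (1, 1, 3) · λ_12 → (1, 1, 3) · λ_13 → (0, 1, 1) · λ_14 → (0, 0, 3)

Linkage partition of the 14 weights (6 classes, p=5):

[[1, 4, 11, 12], [2, 7], [3], [5, 6, 8, 9, 10], [13], [14]]


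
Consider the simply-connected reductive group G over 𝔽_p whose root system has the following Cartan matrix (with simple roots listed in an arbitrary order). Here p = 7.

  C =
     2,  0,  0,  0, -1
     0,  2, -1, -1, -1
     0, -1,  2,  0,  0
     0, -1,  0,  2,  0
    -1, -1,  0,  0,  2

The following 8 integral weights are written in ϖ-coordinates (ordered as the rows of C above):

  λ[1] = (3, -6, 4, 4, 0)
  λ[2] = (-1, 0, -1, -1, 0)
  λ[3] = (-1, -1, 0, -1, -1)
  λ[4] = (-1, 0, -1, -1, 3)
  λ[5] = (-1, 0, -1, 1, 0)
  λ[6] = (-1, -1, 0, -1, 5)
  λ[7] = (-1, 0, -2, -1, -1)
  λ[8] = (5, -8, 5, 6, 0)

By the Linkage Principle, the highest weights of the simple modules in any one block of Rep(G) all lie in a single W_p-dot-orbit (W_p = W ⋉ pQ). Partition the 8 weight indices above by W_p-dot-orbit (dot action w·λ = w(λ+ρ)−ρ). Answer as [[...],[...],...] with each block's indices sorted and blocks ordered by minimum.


Cartan matrix: type D_5 (|W|=1920); un-permuting the 5 rows.

Alcove-folded reps (p=7, 8 weights, presented ϖ-order):

  1: (0, 1, 0, 0, 1) · 2: (0, 1, 0, 0, 1) · 3: (0, 0, 1, 0, 0) · 4: (0, 1, 0, 0, 1) · 5: (0, 1, 0, 2, 1) · 6: (0, 0, 1, 0, 0) · 7: (0, 0, 1, 0, 0) · 8: (0, 0, 1, 0, 0)

3 distinct reps among the 8 weights ⇒ 3 W_7-linkage classes:

[[1, 2, 4], [3, 6, 7, 8], [5]]


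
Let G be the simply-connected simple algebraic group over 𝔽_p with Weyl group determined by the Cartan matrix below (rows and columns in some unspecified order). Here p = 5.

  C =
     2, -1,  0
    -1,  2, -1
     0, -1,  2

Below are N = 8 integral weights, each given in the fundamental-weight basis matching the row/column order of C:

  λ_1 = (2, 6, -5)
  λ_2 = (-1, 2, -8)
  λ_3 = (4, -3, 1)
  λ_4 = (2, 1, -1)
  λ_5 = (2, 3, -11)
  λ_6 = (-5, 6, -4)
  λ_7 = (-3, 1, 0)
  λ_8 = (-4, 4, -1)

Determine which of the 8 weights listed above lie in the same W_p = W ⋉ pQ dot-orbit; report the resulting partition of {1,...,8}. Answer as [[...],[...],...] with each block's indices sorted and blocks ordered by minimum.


Dynkin diagram of C (from the 4 off-diagonal −1 entries): A_3.

Alcove-folded reps (p=5, 8 weights, presented ϖ-order):

  [1] (2, 0, 1)
  [2] (2, 0, 1)
  [3] (3, 2, 0)
  [4] (3, 2, 0)
  [5] (2, 0, 1)
  [6] (2, 0, 1)
  [7] (2, 0, 1)
  [8] (3, 2, 0)

2 distinct reps among the 8 weights ⇒ 2 W_5-linkage classes:

[[1, 2, 5, 6, 7], [3, 4, 8]]


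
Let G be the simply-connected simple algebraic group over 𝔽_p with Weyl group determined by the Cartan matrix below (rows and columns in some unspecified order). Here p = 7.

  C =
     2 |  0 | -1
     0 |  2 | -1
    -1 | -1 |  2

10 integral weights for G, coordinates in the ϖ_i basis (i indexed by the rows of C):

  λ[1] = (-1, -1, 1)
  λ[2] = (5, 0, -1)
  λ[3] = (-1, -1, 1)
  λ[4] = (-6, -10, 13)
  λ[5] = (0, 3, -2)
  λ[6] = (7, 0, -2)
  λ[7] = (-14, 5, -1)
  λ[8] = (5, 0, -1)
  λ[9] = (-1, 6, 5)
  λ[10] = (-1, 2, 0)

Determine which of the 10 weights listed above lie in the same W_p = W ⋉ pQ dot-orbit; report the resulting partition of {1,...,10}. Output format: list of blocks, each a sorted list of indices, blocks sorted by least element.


Cartan matrix: type A_3 (|W|=24); un-permuting the 3 rows.

λ_j+ρ reflected into Ā_7 (⟨·,θ^∨⟩≤7); 3-tuples as given:

  λ_1 → (0, 0, 2) · λ_2 → (6, 1, 0) · λ_3 → (0, 0, 2) · λ_4 → (0, 0, 2) · λ_5 → (0, 3, 1) · λ_6 → (6, 1, 0) · λ_7 → (6, 1, 0) · λ_8 → (6, 1, 0) · λ_9 → (6, 1, 0) · λ_10 → (0, 3, 1)

The 10 indices split into 3 linkage classes (same alcove rep ⇔ same W_7-dot-orbit):

[[1, 3, 4], [2, 6, 7, 8, 9], [5, 10]]


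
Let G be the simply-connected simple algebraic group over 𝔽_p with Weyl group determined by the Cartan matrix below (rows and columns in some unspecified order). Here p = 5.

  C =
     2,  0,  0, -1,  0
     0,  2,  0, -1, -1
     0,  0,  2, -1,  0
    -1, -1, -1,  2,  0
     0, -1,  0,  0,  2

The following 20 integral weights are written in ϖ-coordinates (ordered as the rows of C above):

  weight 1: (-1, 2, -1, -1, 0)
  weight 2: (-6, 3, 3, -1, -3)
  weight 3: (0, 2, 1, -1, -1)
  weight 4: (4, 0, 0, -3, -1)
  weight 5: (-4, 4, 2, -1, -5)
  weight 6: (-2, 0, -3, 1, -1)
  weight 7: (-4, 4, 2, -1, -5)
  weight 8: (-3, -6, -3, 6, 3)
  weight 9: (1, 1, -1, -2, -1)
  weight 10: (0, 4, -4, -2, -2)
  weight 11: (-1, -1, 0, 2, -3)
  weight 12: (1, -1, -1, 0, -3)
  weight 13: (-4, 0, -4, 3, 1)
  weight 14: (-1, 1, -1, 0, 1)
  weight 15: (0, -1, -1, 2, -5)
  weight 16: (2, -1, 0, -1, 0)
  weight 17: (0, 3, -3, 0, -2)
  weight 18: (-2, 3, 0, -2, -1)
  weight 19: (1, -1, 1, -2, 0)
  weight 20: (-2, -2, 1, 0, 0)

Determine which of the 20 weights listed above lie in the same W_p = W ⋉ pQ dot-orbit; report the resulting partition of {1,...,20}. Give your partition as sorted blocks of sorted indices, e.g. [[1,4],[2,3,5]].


D_5 Cartan matrix, 5 simple roots permuted; ρ=(1,1,1,1,1).

λ_j+ρ reflected into Ā_5 (⟨·,θ^∨⟩≤5); 5-tuples as given:

  1: (0, 1, 0, 0, 1);  2: (0, 1, 1, 0, 0);  3: (0, 1, 1, 0, 0);  4: (3, 0, 1, 0, 1);  5: (0, 1, 0, 0, 1);  6: (0, 0, 1, 1, 0);  7: (0, 1, 0, 0, 1);  8: (0, 1, 0, 0, 1);  9: (1, 1, 1, 0, 0);  10: (3, 0, 1, 0, 1);  11: (0, 0, 1, 1, 0);  12: (1, 1, 1, 0, 0);  13: (1, 1, 1, 0, 0);  14: (0, 1, 0, 0, 1);  15: (0, 1, 1, 0, 0);  16: (3, 0, 1, 0, 1);  17: (0, 1, 1, 0, 0);  18: (1, 1, 1, 0, 0);  19: (1, 1, 1, 0, 0);  20: (0, 0, 1, 1, 0)

Linkage partition of the 20 weights (5 classes, p=5):

[[1, 5, 7, 8, 14], [2, 3, 15, 17], [4, 10, 16], [6, 11, 20], [9, 12, 13, 18, 19]]


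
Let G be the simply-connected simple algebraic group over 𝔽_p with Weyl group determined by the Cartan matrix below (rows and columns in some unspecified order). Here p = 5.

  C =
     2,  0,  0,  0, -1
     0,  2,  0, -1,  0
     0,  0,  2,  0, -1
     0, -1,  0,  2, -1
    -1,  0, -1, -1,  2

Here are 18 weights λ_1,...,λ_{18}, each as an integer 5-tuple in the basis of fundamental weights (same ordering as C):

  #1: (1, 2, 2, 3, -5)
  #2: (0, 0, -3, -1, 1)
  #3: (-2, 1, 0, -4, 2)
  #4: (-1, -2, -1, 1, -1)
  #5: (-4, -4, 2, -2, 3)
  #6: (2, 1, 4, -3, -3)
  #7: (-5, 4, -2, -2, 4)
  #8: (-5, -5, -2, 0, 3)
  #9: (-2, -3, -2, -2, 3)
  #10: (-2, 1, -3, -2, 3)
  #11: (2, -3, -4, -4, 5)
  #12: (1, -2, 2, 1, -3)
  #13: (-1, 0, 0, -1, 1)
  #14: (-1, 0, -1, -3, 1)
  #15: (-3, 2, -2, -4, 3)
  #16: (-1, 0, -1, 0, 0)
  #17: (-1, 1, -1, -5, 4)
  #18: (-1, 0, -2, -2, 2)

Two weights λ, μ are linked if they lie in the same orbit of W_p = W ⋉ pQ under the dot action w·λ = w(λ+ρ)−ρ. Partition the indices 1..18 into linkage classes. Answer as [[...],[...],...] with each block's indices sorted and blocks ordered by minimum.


C ↔ D_5 under row/col permutation; |W(D_5)| = 1920.

Alcove-folded reps (p=5, 18 weights, presented ϖ-order):

  [1] (0, 0, 1, 1, 1);  [2] (1, 1, 2, 0, 0);  [3] (0, 1, 0, 1, 1);  [4] (0, 1, 0, 1, 0);  [5] (0, 1, 0, 1, 1);  [6] (1, 1, 1, 1, 0);  [7] (0, 0, 3, 1, 0);  [8] (0, 0, 3, 1, 0);  [9] (0, 1, 0, 1, 1);  [10] (1, 1, 2, 0, 0);  [11] (1, 1, 1, 1, 0);  [12] (0, 0, 1, 1, 1);  [13] (0, 0, 1, 1, 1);  [14] (0, 1, 0, 1, 0);  [15] (0, 0, 1, 1, 1);  [16] (0, 1, 0, 1, 1);  [17] (0, 1, 0, 1, 0);  [18] (0, 0, 1, 1, 1)

Linkage partition of the 18 weights (6 classes, p=5):

[[1, 12, 13, 15, 18], [2, 10], [3, 5, 9, 16], [4, 14, 17], [6, 11], [7, 8]]


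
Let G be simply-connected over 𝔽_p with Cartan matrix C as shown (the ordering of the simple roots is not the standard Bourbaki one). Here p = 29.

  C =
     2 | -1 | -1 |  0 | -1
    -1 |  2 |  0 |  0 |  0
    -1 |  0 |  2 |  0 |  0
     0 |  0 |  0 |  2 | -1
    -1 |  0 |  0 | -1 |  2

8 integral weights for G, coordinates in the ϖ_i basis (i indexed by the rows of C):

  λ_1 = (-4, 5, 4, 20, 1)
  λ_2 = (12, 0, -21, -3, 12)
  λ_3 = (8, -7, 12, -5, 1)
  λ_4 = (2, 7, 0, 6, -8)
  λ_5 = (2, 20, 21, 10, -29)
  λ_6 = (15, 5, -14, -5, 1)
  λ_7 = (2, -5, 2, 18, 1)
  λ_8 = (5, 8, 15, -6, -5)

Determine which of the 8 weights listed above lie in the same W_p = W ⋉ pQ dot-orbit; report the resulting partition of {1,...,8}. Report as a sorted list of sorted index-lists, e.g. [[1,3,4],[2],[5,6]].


Type D_5, rank 5, |W|=1920; reorder rows/cols to standard.

Alcove-folded reps (p=29, 8 weights, presented ϖ-order):

    1: (1, 3, 2, 19, 1)
    2: (1, 6, 13, 2, 2)
    3: (1, 6, 13, 2, 2)
    4: (1, 4, 3, 0, 3)
    5: (1, 4, 3, 0, 3)
    6: (1, 6, 13, 2, 2)
    7: (1, 3, 2, 19, 1)
    8: (1, 6, 13, 2, 2)

Linkage partition of the 8 weights (3 classes, p=29):

[[1, 7], [2, 3, 6, 8], [4, 5]]


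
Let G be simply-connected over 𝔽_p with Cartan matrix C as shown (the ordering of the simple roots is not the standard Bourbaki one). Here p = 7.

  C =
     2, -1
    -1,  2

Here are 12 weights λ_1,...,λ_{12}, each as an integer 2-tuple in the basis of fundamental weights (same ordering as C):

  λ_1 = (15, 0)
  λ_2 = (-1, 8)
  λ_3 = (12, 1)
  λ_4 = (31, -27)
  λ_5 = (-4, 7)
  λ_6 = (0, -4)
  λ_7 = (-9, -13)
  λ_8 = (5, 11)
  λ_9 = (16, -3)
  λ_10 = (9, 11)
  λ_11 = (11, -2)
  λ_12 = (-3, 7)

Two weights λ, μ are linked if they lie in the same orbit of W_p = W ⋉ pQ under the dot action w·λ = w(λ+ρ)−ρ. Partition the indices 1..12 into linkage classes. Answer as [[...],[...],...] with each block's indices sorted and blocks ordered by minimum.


C ↔ A_2 under row/col permutation; |W(A_2)| = 6.

Alcove-folded reps (p=7, 12 weights, presented ϖ-order):

    1: (1, 4)
    2: (2, 5)
    3: (1, 5)
    4: (2, 1)
    5: (2, 4)
    6: (2, 1)
    7: (5, 1)
    8: (1, 4)
    9: (2, 4)
    10: (2, 4)
    11: (2, 4)
    12: (1, 5)

Grouping the 12 weights by Ā_7-representative: 6 linkage classes.

[[1, 8], [2], [3, 12], [4, 6], [5, 9, 10, 11], [7]]


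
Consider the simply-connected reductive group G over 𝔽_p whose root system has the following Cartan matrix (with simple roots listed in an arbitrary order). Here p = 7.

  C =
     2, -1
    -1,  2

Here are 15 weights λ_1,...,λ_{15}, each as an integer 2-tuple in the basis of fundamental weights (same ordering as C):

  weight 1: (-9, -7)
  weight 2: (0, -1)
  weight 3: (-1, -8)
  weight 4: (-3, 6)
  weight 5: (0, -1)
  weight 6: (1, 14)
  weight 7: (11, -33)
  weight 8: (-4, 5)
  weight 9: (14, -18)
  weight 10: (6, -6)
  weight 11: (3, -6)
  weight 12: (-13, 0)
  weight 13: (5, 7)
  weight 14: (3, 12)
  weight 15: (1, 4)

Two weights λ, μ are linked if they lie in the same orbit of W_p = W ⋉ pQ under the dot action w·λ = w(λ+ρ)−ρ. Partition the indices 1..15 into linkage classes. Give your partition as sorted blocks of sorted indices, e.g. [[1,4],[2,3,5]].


Type A_2, rank 2, |W|=6; reorder rows/cols to standard.

Each λ_j+ρ reduced to Ā_7; 2-tuples below use C's row order:

  λ_1+ρ ↦ (1, 0);  λ_2+ρ ↦ (1, 0);  λ_3+ρ ↦ (7, 0);  λ_4+ρ ↦ (2, 5);  λ_5+ρ ↦ (1, 0);  λ_6+ρ ↦ (4, 2);  λ_7+ρ ↦ (4, 2);  λ_8+ρ ↦ (3, 3);  λ_9+ρ ↦ (4, 2);  λ_10+ρ ↦ (2, 5);  λ_11+ρ ↦ (1, 4);  λ_12+ρ ↦ (4, 2);  λ_13+ρ ↦ (1, 0);  λ_14+ρ ↦ (3, 3);  λ_15+ρ ↦ (2, 5)

Linkage partition of the 15 weights (6 classes, p=7):

[[1, 2, 5, 13], [3], [4, 10, 15], [6, 7, 9, 12], [8, 14], [11]]


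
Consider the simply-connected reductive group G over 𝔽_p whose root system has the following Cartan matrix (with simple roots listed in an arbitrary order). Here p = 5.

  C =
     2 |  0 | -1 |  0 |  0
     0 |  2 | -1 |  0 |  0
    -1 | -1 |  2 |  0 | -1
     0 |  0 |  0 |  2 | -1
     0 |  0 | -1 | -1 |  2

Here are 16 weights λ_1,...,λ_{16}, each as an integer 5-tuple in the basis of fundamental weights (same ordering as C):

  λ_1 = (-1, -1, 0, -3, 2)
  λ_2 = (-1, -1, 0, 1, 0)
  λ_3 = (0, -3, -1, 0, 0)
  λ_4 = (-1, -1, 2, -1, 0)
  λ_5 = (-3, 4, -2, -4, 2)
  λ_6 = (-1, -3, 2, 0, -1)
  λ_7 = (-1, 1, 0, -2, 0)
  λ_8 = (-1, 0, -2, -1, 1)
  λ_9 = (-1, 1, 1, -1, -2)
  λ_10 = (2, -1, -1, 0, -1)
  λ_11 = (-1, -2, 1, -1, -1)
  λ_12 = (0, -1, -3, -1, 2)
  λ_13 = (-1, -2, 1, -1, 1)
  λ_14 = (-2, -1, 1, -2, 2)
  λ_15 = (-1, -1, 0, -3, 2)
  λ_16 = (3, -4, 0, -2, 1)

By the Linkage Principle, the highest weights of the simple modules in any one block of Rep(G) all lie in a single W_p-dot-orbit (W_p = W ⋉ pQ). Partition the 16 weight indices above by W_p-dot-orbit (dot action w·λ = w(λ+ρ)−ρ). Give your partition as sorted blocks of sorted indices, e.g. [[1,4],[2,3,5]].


D_5 Cartan matrix, 5 simple roots permuted; ρ=(1,1,1,1,1).

Ā_5 reps of the 16 weights (D_5, coords as presented):

    λ_1+ρ ↦ (0, 0, 1, 2, 0)
    λ_2+ρ ↦ (0, 0, 1, 2, 0)
    λ_3+ρ ↦ (1, 0, 0, 0, 1)
    λ_4+ρ ↦ (0, 0, 1, 2, 0)
    λ_5+ρ ↦ (0, 1, 1, 0, 0)
    λ_6+ρ ↦ (0, 2, 1, 1, 0)
    λ_7+ρ ↦ (0, 2, 1, 1, 0)
    λ_8+ρ ↦ (1, 0, 0, 0, 1)
    λ_9+ρ ↦ (0, 2, 1, 1, 0)
    λ_10+ρ ↦ (3, 0, 0, 1, 0)
    λ_11+ρ ↦ (0, 1, 1, 0, 0)
    λ_12+ρ ↦ (0, 1, 1, 0, 0)
    λ_13+ρ ↦ (0, 1, 1, 0, 0)
    λ_14+ρ ↦ (1, 0, 0, 0, 1)
    λ_15+ρ ↦ (0, 0, 1, 2, 0)
    λ_16+ρ ↦ (2, 1, 0, 1, 0)

The 16 indices split into 6 linkage classes (same alcove rep ⇔ same W_5-dot-orbit):

[[1, 2, 4, 15], [3, 8, 14], [5, 11, 12, 13], [6, 7, 9], [10], [16]]


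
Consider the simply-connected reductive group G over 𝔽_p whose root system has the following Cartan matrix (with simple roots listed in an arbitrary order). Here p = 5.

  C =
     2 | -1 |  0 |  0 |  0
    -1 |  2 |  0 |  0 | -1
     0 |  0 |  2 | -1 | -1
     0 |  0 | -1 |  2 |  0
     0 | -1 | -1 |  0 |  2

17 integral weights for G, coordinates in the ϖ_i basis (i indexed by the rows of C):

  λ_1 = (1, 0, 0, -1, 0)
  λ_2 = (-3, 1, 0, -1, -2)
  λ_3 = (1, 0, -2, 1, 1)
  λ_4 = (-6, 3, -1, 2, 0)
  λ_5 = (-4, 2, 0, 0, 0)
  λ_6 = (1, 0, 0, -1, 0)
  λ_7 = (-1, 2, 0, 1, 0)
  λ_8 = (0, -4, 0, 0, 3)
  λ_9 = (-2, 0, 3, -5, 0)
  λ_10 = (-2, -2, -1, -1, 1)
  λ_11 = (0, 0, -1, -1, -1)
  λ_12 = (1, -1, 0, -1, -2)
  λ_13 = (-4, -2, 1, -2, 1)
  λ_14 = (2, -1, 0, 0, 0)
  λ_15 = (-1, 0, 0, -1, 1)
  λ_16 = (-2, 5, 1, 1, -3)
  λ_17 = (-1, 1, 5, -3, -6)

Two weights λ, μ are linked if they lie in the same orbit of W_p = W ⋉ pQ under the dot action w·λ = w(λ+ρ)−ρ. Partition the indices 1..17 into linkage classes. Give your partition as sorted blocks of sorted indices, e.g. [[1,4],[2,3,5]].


Dynkin diagram of C (from the 8 off-diagonal −1 entries): A_5.

λ_j+ρ reflected into Ā_5 (⟨·,θ^∨⟩≤5); 5-tuples as given:

  [1] (2, 1, 1, 0, 1)
  [2] (1, 1, 0, 0, 0)
  [3] (1, 1, 1, 0, 1)
  [4] (1, 1, 0, 0, 0)
  [5] (2, 0, 1, 0, 1)
  [6] (2, 1, 1, 0, 1)
  [7] (2, 1, 1, 0, 1)
  [8] (1, 1, 1, 0, 1)
  [9] (0, 0, 0, 3, 1)
  [10] (1, 1, 0, 0, 0)
  [11] (1, 1, 0, 0, 0)
  [12] (1, 1, 0, 0, 0)
  [13] (1, 1, 1, 0, 1)
  [14] (2, 0, 1, 0, 1)
  [15] (0, 1, 1, 0, 2)
  [16] (2, 1, 1, 0, 1)
  [17] (2, 0, 1, 0, 1)

Grouping the 17 weights by Ā_5-representative: 6 linkage classes.

[[1, 6, 7, 16], [2, 4, 10, 11, 12], [3, 8, 13], [5, 14, 17], [9], [15]]


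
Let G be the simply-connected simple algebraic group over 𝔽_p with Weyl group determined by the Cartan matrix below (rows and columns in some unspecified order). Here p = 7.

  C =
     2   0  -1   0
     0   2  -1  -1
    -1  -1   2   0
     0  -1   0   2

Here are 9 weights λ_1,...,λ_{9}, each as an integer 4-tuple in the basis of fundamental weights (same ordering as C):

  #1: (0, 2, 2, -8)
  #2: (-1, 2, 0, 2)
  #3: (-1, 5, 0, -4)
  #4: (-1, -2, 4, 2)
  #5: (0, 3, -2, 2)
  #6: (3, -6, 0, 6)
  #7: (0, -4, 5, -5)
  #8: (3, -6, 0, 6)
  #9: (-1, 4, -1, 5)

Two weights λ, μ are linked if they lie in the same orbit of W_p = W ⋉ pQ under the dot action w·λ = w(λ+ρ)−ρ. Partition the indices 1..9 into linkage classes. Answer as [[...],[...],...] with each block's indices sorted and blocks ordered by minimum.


Root system A_4: the 4×4 matrix C matches after relabeling.

Ā_7 reps of the 9 weights (A_4, coords as presented):

    λ_1+ρ ↦ (0, 3, 1, 3)
    λ_2+ρ ↦ (0, 3, 1, 3)
    λ_3+ρ ↦ (0, 3, 1, 3)
    λ_4+ρ ↦ (0, 1, 4, 2)
    λ_5+ρ ↦ (0, 3, 1, 3)
    λ_6+ρ ↦ (0, 1, 4, 2)
    λ_7+ρ ↦ (0, 3, 1, 3)
    λ_8+ρ ↦ (0, 1, 4, 2)
    λ_9+ρ ↦ (0, 1, 4, 2)

Linkage partition of the 9 weights (2 classes, p=7):

[[1, 2, 3, 5, 7], [4, 6, 8, 9]]


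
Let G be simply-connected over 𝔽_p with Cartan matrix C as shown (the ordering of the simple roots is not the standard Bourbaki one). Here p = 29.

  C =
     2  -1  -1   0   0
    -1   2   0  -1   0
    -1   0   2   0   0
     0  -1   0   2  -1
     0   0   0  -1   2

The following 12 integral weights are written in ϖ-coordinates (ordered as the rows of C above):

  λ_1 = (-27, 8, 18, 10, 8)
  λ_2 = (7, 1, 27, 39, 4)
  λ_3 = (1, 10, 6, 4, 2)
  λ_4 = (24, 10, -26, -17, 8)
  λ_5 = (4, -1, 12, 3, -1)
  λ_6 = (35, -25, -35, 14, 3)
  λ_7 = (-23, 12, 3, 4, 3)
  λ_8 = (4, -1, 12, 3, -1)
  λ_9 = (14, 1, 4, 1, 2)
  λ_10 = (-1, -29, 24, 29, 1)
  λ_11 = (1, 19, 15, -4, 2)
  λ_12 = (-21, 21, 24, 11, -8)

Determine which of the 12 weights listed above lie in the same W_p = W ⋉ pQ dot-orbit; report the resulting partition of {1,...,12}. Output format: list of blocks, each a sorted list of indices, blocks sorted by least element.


Dynkin diagram of C (from the 8 off-diagonal −1 entries): A_5.

W_29-reps of the 12 weights in Ā_29 (same 5-coord order as C):

  [1] (2, 11, 7, 6, 3)
  [2] (2, 11, 7, 5, 3)
  [3] (2, 11, 7, 5, 3)
  [4] (5, 0, 13, 4, 0)
  [5] (5, 0, 13, 4, 0)
  [6] (15, 2, 5, 2, 3)
  [7] (5, 0, 13, 4, 0)
  [8] (5, 0, 13, 4, 0)
  [9] (15, 2, 5, 2, 3)
  [10] (25, 0, 0, 1, 1)
  [11] (2, 11, 7, 6, 3)
  [12] (15, 2, 5, 2, 3)

5 distinct reps among the 12 weights ⇒ 5 W_29-linkage classes:

[[1, 11], [2, 3], [4, 5, 7, 8], [6, 9, 12], [10]]


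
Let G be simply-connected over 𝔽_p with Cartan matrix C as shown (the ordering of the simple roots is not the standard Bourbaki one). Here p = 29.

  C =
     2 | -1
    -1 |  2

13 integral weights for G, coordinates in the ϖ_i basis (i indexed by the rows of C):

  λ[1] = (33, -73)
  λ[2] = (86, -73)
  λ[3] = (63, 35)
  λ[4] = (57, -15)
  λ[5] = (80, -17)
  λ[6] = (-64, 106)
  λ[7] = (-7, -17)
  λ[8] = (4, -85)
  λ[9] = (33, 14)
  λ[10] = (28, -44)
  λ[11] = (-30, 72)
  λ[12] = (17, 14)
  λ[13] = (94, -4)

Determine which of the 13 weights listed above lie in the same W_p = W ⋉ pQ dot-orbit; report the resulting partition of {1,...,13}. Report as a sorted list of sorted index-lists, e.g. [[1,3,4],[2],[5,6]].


Cartan matrix: type A_2 (|W|=6); un-permuting the 2 rows.

Each λ_j+ρ reduced to Ā_29; 2-tuples below use C's row order:

    λ_1+ρ ↦ (9, 5)
    λ_2+ρ ↦ (0, 15)
    λ_3+ρ ↦ (16, 6)
    λ_4+ρ ↦ (0, 15)
    λ_5+ρ ↦ (16, 6)
    λ_6+ρ ↦ (9, 5)
    λ_7+ρ ↦ (16, 6)
    λ_8+ρ ↦ (5, 3)
    λ_9+ρ ↦ (9, 5)
    λ_10+ρ ↦ (0, 15)
    λ_11+ρ ↦ (0, 15)
    λ_12+ρ ↦ (14, 11)
    λ_13+ρ ↦ (5, 3)

Partition of {1..13} into 5 W_29-dot-orbits:

[[1, 6, 9], [2, 4, 10, 11], [3, 5, 7], [8, 13], [12]]


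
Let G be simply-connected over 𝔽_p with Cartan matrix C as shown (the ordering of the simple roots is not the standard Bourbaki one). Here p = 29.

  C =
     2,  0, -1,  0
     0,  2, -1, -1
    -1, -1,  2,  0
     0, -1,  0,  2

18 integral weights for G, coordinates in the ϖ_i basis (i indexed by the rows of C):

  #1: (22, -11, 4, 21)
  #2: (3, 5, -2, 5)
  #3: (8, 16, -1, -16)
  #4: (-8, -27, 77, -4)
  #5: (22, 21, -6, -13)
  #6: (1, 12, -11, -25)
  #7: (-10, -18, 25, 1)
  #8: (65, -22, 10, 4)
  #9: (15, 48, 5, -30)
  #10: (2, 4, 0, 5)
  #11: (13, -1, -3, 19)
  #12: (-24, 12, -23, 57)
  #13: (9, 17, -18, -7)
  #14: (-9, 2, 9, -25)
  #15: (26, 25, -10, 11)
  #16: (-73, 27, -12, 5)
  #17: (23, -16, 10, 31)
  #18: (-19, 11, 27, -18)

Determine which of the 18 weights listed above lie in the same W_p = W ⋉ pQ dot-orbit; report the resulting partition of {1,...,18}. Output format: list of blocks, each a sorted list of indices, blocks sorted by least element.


Type A_4, rank 4, |W|=120; reorder rows/cols to standard.

W_29-reps of the 18 weights in Ā_29 (same 4-coord order as C):

  1: (7, 5, 5, 1) · 2: (3, 5, 1, 6) · 3: (9, 2, 0, 15) · 4: (6, 13, 7, 0) · 5: (7, 5, 5, 1) · 6: (11, 2, 8, 3) · 7: (9, 2, 0, 15) · 8: (11, 2, 8, 3) · 9: (6, 13, 7, 0) · 10: (3, 5, 1, 6) · 11: (9, 2, 0, 15) · 12: (6, 13, 7, 0) · 13: (7, 5, 5, 1) · 14: (11, 2, 8, 3) · 15: (9, 2, 0, 15) · 16: (3, 5, 1, 6) · 17: (3, 5, 1, 6) · 18: (7, 5, 5, 1)

The 18 indices split into 5 linkage classes (same alcove rep ⇔ same W_29-dot-orbit):

[[1, 5, 13, 18], [2, 10, 16, 17], [3, 7, 11, 15], [4, 9, 12], [6, 8, 14]]


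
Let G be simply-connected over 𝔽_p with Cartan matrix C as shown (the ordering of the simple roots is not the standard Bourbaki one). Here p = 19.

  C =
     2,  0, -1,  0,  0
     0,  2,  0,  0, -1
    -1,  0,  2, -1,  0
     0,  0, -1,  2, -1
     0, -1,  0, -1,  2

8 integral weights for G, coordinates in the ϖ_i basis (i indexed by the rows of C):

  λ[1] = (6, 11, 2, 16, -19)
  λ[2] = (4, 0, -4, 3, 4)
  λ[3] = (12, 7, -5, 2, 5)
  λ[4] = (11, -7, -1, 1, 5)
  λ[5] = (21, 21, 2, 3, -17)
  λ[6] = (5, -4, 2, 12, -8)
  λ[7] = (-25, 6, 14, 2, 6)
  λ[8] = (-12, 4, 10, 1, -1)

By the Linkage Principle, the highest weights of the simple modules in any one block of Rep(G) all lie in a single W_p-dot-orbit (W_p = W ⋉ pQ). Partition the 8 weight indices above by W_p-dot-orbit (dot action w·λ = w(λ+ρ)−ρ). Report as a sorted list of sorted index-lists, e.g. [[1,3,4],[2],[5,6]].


A_5 Cartan matrix, 5 simple roots permuted; ρ=(1,1,1,1,1).

λ_j+ρ reflected into Ā_19 (⟨·,θ^∨⟩≤19); 5-tuples as given:

    λ_1 → (1, 2, 1, 1, 9)
    λ_2 → (2, 1, 3, 1, 5)
    λ_3 → (2, 1, 3, 1, 5)
    λ_4 → (11, 5, 0, 2, 0)
    λ_5 → (3, 4, 3, 3, 3)
    λ_6 → (3, 4, 3, 3, 3)
    λ_7 → (2, 1, 3, 1, 5)
    λ_8 → (11, 5, 0, 2, 0)

Linkage partition of the 8 weights (4 classes, p=19):

[[1], [2, 3, 7], [4, 8], [5, 6]]


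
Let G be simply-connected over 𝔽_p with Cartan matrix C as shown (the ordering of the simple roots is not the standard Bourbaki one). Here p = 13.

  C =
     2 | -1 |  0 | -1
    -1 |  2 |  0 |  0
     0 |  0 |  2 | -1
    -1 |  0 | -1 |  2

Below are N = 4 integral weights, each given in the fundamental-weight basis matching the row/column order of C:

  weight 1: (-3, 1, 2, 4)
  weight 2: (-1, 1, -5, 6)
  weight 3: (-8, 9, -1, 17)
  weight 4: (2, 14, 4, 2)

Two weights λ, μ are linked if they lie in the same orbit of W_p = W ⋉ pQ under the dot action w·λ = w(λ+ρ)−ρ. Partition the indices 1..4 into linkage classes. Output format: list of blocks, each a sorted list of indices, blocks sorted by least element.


A_4 Cartan matrix, 4 simple roots permuted; ρ=(1,1,1,1).

Folding the 4 weights λ_j+ρ into Ā_13 (reps in the given 4-coord order):

  λ_1 → (2, 0, 3, 3) · λ_2 → (0, 2, 4, 3) · λ_3 → (2, 0, 3, 3) · λ_4 → (2, 0, 3, 3)

These 4 weights hit 2 W_13-dot-orbits; sizes (3, 1):

[[1, 3, 4], [2]]


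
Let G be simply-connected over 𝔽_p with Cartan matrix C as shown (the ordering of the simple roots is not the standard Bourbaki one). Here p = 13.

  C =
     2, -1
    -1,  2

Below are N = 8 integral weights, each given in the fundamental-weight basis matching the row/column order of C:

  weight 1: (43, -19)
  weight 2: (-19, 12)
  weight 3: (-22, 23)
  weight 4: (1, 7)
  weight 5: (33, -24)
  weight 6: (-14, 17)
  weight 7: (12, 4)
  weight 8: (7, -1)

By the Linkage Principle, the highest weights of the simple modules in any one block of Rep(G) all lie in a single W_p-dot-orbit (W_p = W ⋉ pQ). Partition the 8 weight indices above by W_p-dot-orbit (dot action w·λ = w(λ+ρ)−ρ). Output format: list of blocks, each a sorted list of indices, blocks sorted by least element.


Type A_2, rank 2, |W|=6; reorder rows/cols to standard.

W_13-reps of the 8 weights in Ā_13 (same 2-coord order as C):

  1: (8, 0)
  2: (8, 0)
  3: (2, 8)
  4: (2, 8)
  5: (2, 8)
  6: (8, 0)
  7: (8, 0)
  8: (8, 0)

2 distinct reps among the 8 weights ⇒ 2 W_13-linkage classes:

[[1, 2, 6, 7, 8], [3, 4, 5]]


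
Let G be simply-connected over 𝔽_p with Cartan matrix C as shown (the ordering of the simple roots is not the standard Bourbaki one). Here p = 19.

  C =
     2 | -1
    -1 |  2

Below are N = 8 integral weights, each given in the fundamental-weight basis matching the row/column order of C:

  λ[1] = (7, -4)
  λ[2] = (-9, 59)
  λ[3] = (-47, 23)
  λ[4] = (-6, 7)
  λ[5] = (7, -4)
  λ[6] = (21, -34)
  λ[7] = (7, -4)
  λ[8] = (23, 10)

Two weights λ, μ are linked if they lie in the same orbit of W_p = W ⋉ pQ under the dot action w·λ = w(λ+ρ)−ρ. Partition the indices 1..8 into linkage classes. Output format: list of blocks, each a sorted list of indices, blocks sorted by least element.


Type A_2, rank 2, |W|=6; reorder rows/cols to standard.

Alcove-folded reps (p=19, 8 weights, presented ϖ-order):

  [1] (5, 3);  [2] (3, 5);  [3] (5, 3);  [4] (5, 3);  [5] (5, 3);  [6] (3, 5);  [7] (5, 3);  [8] (3, 5)

Partition of {1..8} into 2 W_19-dot-orbits:

[[1, 3, 4, 5, 7], [2, 6, 8]]


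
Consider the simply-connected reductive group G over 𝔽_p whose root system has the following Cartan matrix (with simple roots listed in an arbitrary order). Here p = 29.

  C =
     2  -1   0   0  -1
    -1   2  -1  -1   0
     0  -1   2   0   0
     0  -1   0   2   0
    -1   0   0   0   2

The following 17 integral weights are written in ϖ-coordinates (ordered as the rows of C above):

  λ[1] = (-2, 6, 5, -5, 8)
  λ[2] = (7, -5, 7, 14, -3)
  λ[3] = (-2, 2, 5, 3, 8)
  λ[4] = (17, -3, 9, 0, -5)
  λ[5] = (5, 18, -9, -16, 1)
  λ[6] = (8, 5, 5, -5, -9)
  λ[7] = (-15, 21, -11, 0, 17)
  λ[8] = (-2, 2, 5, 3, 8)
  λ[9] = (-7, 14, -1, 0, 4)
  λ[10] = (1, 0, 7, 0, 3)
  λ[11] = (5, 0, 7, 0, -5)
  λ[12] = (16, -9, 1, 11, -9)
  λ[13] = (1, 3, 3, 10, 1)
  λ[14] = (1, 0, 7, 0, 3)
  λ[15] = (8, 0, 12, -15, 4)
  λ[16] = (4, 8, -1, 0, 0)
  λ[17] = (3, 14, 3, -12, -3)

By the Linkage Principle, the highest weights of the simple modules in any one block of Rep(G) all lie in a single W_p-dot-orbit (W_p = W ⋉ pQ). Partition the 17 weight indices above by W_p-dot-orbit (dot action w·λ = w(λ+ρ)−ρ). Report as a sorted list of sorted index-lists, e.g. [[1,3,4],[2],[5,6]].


Root system D_5: the 5×5 matrix C matches after relabeling.

Ā_29 reps of the 17 weights (D_5, coords as presented):

  [1] (1, 2, 6, 4, 8) · [2] (2, 4, 4, 11, 2) · [3] (1, 2, 6, 4, 8) · [4] (2, 1, 8, 1, 4) · [5] (2, 4, 4, 11, 2) · [6] (1, 2, 6, 4, 8) · [7] (2, 1, 8, 1, 4) · [8] (1, 2, 6, 4, 8) · [9] (4, 9, 0, 1, 1) · [10] (2, 1, 8, 1, 4) · [11] (2, 1, 8, 1, 4) · [12] (1, 2, 6, 4, 8) · [13] (2, 4, 4, 11, 2) · [14] (2, 1, 8, 1, 4) · [15] (4, 9, 0, 1, 1) · [16] (4, 9, 0, 1, 1) · [17] (2, 4, 4, 11, 2)

Partition of {1..17} into 4 W_29-dot-orbits:

[[1, 3, 6, 8, 12], [2, 5, 13, 17], [4, 7, 10, 11, 14], [9, 15, 16]]


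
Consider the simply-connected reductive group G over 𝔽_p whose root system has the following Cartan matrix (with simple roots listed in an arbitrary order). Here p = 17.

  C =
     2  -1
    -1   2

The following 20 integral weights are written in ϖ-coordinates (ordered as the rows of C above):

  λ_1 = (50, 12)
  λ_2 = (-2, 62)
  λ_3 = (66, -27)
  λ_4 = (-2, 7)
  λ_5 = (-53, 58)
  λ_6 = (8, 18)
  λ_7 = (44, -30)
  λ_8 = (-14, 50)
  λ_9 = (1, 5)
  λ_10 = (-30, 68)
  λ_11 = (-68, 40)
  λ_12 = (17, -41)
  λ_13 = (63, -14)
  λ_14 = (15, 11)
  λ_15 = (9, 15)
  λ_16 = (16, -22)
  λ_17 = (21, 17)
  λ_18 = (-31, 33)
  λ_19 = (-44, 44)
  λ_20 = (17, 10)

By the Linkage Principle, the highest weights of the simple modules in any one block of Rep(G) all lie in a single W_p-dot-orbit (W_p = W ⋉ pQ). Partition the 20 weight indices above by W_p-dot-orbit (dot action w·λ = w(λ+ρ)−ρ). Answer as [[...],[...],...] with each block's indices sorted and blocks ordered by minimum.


Root system A_2: the 2×2 matrix C matches after relabeling.

Ā_17 reps of the 20 weights (A_2, coords as presented):

    [1] (0, 13)
    [2] (1, 11)
    [3] (1, 7)
    [4] (1, 7)
    [5] (1, 7)
    [6] (2, 6)
    [7] (1, 11)
    [8] (0, 13)
    [9] (2, 6)
    [10] (5, 1)
    [11] (1, 7)
    [12] (5, 1)
    [13] (0, 13)
    [14] (5, 1)
    [15] (1, 7)
    [16] (0, 13)
    [17] (5, 1)
    [18] (0, 13)
    [19] (2, 6)
    [20] (5, 1)

The 20 indices split into 5 linkage classes (same alcove rep ⇔ same W_17-dot-orbit):

[[1, 8, 13, 16, 18], [2, 7], [3, 4, 5, 11, 15], [6, 9, 19], [10, 12, 14, 17, 20]]


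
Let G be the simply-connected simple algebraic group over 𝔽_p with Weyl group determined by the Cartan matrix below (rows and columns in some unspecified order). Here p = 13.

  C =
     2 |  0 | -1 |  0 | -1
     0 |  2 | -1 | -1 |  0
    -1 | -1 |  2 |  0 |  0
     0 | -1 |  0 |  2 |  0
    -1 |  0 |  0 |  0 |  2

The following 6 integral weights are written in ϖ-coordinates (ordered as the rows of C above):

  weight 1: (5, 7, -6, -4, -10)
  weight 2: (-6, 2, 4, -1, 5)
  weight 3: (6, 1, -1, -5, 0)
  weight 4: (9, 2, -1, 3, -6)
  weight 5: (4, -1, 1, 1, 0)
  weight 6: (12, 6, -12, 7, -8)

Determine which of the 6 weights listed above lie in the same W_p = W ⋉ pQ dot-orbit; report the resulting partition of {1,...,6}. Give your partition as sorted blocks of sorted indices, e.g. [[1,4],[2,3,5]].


C ↔ A_5 under row/col permutation; |W(A_5)| = 720.

Alcove-folded reps (p=13, 6 weights, presented ϖ-order):

  λ_1+ρ ↦ (5, 3, 0, 0, 1) · λ_2+ρ ↦ (5, 3, 0, 0, 1) · λ_3+ρ ↦ (5, 0, 2, 2, 1) · λ_4+ρ ↦ (5, 3, 0, 0, 1) · λ_5+ρ ↦ (5, 0, 2, 2, 1) · λ_6+ρ ↦ (3, 4, 2, 0, 2)

3 distinct reps among the 6 weights ⇒ 3 W_13-linkage classes:

[[1, 2, 4], [3, 5], [6]]


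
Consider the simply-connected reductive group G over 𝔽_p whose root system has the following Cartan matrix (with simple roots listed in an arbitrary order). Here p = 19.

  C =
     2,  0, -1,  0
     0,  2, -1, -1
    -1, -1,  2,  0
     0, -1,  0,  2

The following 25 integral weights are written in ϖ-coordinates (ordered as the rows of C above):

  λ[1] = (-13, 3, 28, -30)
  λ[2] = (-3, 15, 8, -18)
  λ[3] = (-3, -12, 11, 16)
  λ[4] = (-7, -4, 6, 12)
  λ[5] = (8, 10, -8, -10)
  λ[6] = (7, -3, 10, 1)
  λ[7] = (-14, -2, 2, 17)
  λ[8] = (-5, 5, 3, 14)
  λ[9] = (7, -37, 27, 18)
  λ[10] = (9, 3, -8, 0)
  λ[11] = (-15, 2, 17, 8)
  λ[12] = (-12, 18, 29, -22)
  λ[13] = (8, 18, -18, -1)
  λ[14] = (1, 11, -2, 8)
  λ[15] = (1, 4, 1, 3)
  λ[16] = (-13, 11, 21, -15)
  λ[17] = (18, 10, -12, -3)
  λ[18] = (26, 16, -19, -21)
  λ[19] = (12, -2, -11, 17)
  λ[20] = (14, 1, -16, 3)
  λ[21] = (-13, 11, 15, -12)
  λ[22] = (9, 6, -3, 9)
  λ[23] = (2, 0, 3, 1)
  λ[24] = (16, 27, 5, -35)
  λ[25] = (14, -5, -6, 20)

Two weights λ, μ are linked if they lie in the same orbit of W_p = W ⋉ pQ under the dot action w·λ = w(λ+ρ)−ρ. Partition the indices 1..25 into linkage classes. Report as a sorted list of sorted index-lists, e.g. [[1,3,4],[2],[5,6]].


Root system A_4: the 4×4 matrix C matches after relabeling.

Folding the 25 weights λ_j+ρ into Ā_19 (reps in the given 4-coord order):

    1: (2, 5, 2, 4)
    2: (4, 1, 2, 10)
    3: (1, 10, 1, 6)
    4: (4, 1, 2, 10)
    5: (2, 5, 2, 4)
    6: (8, 2, 9, 0)
    7: (1, 10, 1, 6)
    8: (0, 4, 2, 9)
    9: (8, 2, 9, 0)
    10: (3, 1, 4, 2)
    11: (3, 1, 4, 2)
    12: (8, 2, 9, 0)
    13: (8, 2, 9, 0)
    14: (1, 10, 1, 6)
    15: (2, 5, 2, 4)
    16: (3, 1, 4, 2)
    17: (8, 2, 9, 0)
    18: (1, 10, 1, 6)
    19: (1, 10, 1, 6)
    20: (0, 4, 2, 9)
    21: (3, 1, 4, 2)
    22: (2, 5, 2, 4)
    23: (3, 1, 4, 2)
    24: (0, 4, 2, 9)
    25: (2, 5, 2, 4)

Linkage partition of the 25 weights (6 classes, p=19):

[[1, 5, 15, 22, 25], [2, 4], [3, 7, 14, 18, 19], [6, 9, 12, 13, 17], [8, 20, 24], [10, 11, 16, 21, 23]]


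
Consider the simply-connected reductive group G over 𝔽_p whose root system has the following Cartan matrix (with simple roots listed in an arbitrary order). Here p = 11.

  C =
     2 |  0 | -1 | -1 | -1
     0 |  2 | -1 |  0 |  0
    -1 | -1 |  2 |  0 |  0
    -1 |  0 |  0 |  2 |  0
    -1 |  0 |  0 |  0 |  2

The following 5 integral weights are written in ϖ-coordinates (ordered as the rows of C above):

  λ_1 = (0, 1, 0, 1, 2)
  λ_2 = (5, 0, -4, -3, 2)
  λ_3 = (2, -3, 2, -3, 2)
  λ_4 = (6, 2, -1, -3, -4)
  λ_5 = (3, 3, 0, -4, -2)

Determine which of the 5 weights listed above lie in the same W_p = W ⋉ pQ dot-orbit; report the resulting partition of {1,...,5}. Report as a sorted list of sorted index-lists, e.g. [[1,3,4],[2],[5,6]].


D_5 Cartan matrix, 5 simple roots permuted; ρ=(1,1,1,1,1).

W_11-reps of the 5 weights in Ā_11 (same 5-coord order as C):

  1: (1, 2, 1, 2, 3);  2: (1, 2, 1, 2, 3);  3: (1, 2, 1, 2, 3);  4: (1, 2, 1, 2, 3);  5: (0, 4, 1, 3, 1)

The 5 indices split into 2 linkage classes (same alcove rep ⇔ same W_11-dot-orbit):

[[1, 2, 3, 4], [5]]


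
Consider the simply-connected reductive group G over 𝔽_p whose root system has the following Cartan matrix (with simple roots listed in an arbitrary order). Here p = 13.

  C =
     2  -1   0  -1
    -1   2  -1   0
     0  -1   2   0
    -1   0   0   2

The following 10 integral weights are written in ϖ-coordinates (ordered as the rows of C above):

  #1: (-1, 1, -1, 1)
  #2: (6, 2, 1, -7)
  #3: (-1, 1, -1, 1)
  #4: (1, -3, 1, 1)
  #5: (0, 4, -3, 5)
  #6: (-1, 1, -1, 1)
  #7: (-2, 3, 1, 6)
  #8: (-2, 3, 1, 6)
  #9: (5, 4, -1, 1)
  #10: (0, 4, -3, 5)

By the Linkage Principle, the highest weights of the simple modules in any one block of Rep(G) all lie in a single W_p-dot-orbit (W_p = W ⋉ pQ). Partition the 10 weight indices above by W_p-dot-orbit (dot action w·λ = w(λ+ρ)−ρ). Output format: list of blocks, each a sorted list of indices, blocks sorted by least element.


C ↔ A_4 under row/col permutation; |W(A_4)| = 120.

Folding the 10 weights λ_j+ρ into Ā_13 (reps in the given 4-coord order):

  λ_1+ρ ↦ (0, 2, 0, 2)
  λ_2+ρ ↦ (1, 3, 2, 6)
  λ_3+ρ ↦ (0, 2, 0, 2)
  λ_4+ρ ↦ (0, 2, 0, 2)
  λ_5+ρ ↦ (1, 3, 2, 6)
  λ_6+ρ ↦ (0, 2, 0, 2)
  λ_7+ρ ↦ (1, 3, 2, 6)
  λ_8+ρ ↦ (1, 3, 2, 6)
  λ_9+ρ ↦ (6, 5, 0, 2)
  λ_10+ρ ↦ (1, 3, 2, 6)

The 10 indices split into 3 linkage classes (same alcove rep ⇔ same W_13-dot-orbit):

[[1, 3, 4, 6], [2, 5, 7, 8, 10], [9]]


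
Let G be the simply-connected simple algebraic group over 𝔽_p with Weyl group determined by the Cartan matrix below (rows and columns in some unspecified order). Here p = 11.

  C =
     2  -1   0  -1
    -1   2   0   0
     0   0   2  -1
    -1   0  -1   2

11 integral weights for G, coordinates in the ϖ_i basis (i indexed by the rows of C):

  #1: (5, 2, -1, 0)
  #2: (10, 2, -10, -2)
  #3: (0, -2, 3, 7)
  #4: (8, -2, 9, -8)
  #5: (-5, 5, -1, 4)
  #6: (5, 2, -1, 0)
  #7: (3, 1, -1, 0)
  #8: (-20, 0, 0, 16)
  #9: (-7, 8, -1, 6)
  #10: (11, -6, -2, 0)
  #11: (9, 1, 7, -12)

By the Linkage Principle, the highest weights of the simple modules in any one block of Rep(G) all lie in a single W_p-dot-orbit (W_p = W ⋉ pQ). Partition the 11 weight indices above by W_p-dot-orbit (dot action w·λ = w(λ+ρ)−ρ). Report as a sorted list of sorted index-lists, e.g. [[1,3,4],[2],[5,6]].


Root system A_4: the 4×4 matrix C matches after relabeling.

Ā_11 reps of the 11 weights (A_4, coords as presented):

  [1] (6, 3, 0, 1)
  [2] (1, 0, 2, 7)
  [3] (1, 0, 2, 7)
  [4] (1, 0, 2, 7)
  [5] (4, 2, 0, 1)
  [6] (6, 3, 0, 1)
  [7] (4, 2, 0, 1)
  [8] (6, 3, 0, 1)
  [9] (6, 3, 0, 1)
  [10] (6, 3, 0, 1)
  [11] (1, 0, 2, 7)

The 11 indices split into 3 linkage classes (same alcove rep ⇔ same W_11-dot-orbit):

[[1, 6, 8, 9, 10], [2, 3, 4, 11], [5, 7]]


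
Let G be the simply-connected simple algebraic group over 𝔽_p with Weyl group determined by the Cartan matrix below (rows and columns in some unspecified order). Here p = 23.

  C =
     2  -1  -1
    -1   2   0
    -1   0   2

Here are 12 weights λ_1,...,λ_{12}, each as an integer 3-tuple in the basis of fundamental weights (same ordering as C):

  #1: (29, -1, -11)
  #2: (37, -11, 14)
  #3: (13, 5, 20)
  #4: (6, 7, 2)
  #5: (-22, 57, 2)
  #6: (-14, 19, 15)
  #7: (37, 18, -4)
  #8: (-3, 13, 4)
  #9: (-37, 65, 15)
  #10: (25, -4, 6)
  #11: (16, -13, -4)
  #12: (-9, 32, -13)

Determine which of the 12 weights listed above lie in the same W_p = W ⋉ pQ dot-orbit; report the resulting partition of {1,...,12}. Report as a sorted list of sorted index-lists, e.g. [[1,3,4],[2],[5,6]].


Dynkin diagram of C (from the 4 off-diagonal −1 entries): A_3.

W_23-reps of the 12 weights in Ā_23 (same 3-coord order as C):

    λ_1+ρ ↦ (13, 7, 3)
    λ_2+ρ ↦ (7, 8, 3)
    λ_3+ρ ↦ (2, 12, 3)
    λ_4+ρ ↦ (7, 8, 3)
    λ_5+ρ ↦ (2, 12, 3)
    λ_6+ρ ↦ (13, 7, 3)
    λ_7+ρ ↦ (3, 8, 8)
    λ_8+ρ ↦ (2, 12, 3)
    λ_9+ρ ↦ (13, 7, 3)
    λ_10+ρ ↦ (13, 7, 3)
    λ_11+ρ ↦ (2, 12, 3)
    λ_12+ρ ↦ (10, 3, 2)

Partition of {1..12} into 5 W_23-dot-orbits:

[[1, 6, 9, 10], [2, 4], [3, 5, 8, 11], [7], [12]]


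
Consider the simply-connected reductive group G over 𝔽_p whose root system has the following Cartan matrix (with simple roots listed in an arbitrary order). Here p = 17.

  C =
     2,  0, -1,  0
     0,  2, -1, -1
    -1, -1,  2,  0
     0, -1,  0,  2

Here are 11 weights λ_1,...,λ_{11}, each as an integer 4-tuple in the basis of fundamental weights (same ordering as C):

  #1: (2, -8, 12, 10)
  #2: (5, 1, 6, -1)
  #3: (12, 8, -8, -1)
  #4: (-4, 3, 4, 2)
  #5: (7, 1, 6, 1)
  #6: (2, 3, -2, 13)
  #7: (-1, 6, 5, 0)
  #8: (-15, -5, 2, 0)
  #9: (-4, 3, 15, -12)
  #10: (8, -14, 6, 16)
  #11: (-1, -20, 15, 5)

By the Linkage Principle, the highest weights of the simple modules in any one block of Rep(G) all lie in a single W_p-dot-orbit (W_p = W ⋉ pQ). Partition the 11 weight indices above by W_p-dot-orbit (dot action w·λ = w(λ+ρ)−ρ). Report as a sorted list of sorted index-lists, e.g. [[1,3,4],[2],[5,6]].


Root system A_4: the 4×4 matrix C matches after relabeling.

λ_j+ρ reflected into Ā_17 (⟨·,θ^∨⟩≤17); 4-tuples as given:

  [1] (0, 7, 6, 1)
  [2] (6, 2, 7, 0)
  [3] (6, 2, 7, 0)
  [4] (3, 4, 2, 3)
  [5] (6, 2, 7, 0)
  [6] (1, 3, 0, 11)
  [7] (0, 7, 6, 1)
  [8] (1, 3, 0, 11)
  [9] (0, 7, 6, 1)
  [10] (0, 7, 6, 1)
  [11] (1, 3, 0, 11)

The 11 indices split into 4 linkage classes (same alcove rep ⇔ same W_17-dot-orbit):

[[1, 7, 9, 10], [2, 3, 5], [4], [6, 8, 11]]


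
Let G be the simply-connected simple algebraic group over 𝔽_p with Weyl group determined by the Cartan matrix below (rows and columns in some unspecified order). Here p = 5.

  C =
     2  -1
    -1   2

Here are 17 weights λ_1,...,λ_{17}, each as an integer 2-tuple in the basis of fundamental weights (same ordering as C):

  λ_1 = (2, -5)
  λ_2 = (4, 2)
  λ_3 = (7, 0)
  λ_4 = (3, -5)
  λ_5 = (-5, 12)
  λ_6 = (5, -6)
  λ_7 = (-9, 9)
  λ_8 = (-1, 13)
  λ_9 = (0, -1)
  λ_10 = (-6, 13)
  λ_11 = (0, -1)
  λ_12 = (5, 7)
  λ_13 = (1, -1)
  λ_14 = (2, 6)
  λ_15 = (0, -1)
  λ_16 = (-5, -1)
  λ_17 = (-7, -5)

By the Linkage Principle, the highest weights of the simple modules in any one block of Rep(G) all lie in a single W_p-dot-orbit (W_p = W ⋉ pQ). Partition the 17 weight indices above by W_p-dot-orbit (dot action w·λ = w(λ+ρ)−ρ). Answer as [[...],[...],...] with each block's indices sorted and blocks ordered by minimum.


Cartan matrix: type A_2 (|W|=6); un-permuting the 2 rows.

Each λ_j+ρ reduced to Ā_5; 2-tuples below use C's row order:

  [1] (1, 3) · [2] (2, 0) · [3] (1, 3) · [4] (0, 4) · [5] (1, 3) · [6] (0, 4) · [7] (0, 3) · [8] (1, 0) · [9] (1, 0) · [10] (0, 4) · [11] (1, 0) · [12] (1, 3) · [13] (2, 0) · [14] (2, 0) · [15] (1, 0) · [16] (0, 4) · [17] (1, 0)

Grouping the 17 weights by Ā_5-representative: 5 linkage classes.

[[1, 3, 5, 12], [2, 13, 14], [4, 6, 10, 16], [7], [8, 9, 11, 15, 17]]
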